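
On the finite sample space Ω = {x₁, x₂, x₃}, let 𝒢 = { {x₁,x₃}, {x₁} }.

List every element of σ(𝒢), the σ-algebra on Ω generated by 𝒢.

Answer: σ(𝒢) = { {}, {x₁}, {x₂}, {x₃}, {x₁,x₂}, {x₁,x₃}, {x₂,x₃}, Ω }

Check:
Begin from { {}, {x₁}, {x₁,x₃}, Ω } (that is, 𝒢 plus ∅ and Ω).
Round 1 (2 new):
  {x₂}  = Ω∖{x₁,x₃}
  {x₂,x₃}  = Ω∖{x₁}
Round 2 (1 new):
  {x₁,x₂}  = {x₂} ∪ {x₁}
Round 3 adds 1:
  {x₃}  = Ω∖{x₁,x₂}
Round 4: already closed under ᶜ and ∪.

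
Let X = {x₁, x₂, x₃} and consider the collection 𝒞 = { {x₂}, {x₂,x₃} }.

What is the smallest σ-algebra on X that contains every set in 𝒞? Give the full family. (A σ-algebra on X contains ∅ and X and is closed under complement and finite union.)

|σ(𝒞)| = 8.  σ(𝒞) = { {}, {x₁}, {x₂}, {x₃}, {x₁,x₂}, {x₁,x₃}, {x₂,x₃}, X }

Working:
Initial family (4 sets): { {}, {x₂}, {x₂,x₃}, X }.
Round 1: 2 new —
  {x₁}  = X∖{x₂,x₃}
  {x₁,x₃}  = X∖{x₂}
  |family| = 6
Round 2 (1 new):
  {x₁,x₂}  = {x₂} ∪ {x₁}
  |family| = 7
Round 3 (1 new):
  {x₃}  = X∖{x₁,x₂}
  |family| = 8
Round 4: closed — nothing new.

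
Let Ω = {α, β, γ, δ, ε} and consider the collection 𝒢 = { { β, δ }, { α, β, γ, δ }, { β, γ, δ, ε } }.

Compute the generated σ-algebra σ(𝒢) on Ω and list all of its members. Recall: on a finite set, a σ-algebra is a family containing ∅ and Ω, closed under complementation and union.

Initial family (5 sets): { {}, { β, δ }, { α, β, γ, δ }, { β, γ, δ, ε }, Ω }.
Round 1: +3 →
  { α }  = { β, γ, δ, ε }ᶜ
  { ε }  = { α, β, γ, δ }ᶜ
  { α, γ, ε }  = { β, δ }ᶜ
  (now 8)
Round 2: +3 →
  { α, ε }  = { ε } ∪ { α }
  { α, β, δ }  = { β, δ } ∪ { α }
  { β, δ, ε }  = { β, δ } ∪ { ε }
  (now 11)
Round 3: 4 new —
  { α, γ }  = { β, δ, ε }ᶜ
  { γ, ε }  = { α, β, δ }ᶜ
  { β, γ, δ }  = { α, ε }ᶜ
  { α, β, δ, ε }  = { α, ε } ∪ { α, β, δ }
  (now 15)
Round 4. New:
  { γ }  = { α, β, δ, ε }ᶜ
  (now 16)
Round 5 adds nothing — fixpoint reached.

|σ(𝒢)| = 16.  σ(𝒢) = { {}, { α }, { γ }, { ε }, { α, γ }, { α, ε }, { β, δ }, { γ, ε }, { α, β, δ }, { α, γ, ε }, { β, γ, δ }, { β, δ, ε }, { α, β, γ, δ }, { α, β, δ, ε }, { β, γ, δ, ε }, Ω }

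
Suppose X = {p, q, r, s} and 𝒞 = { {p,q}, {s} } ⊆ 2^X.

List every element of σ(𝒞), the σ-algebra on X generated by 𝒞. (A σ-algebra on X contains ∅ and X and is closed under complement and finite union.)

Answer: σ(𝒞) = { {}, {r}, {s}, {p,q}, {r,s}, {p,q,r}, {p,q,s}, X }

Check:
Initial family (4 sets): { {}, {s}, {p,q}, X }.
Pass 1: +3 →
  {r,s}  = {p,q}ᶜ
  {p,q,r}  = {s}ᶜ
  {p,q,s}  = {p,q} ∪ {s}
Pass 2. New:
  {r}  = {p,q,s}ᶜ
After Pass 3 the family is unchanged; done.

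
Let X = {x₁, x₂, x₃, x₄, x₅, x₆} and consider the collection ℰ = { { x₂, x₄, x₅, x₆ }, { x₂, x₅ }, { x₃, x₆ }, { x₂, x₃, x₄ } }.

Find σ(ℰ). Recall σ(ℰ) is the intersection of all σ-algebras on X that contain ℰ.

Seed the family with ℰ together with ∅ and X: { ∅, { x₂, x₅ }, { x₃, x₆ }, { x₂, x₃, x₄ }, { x₂, x₄, x₅, x₆ }, X }.
Iteration 1: 8 new —
  { x₁, x₃ }  = { x₂, x₄, x₅, x₆ }ᶜ
  { x₁, x₅, x₆ }  = { x₂, x₃, x₄ }ᶜ
  { x₁, x₂, x₄, x₅ }  = { x₃, x₆ }ᶜ
  { x₁, x₃, x₄, x₆ }  = { x₂, x₅ }ᶜ
  { x₂, x₃, x₄, x₅ }  = { x₂, x₅ } ∪ { x₂, x₃, x₄ }
  { x₂, x₃, x₄, x₆ }  = { x₂, x₃, x₄ } ∪ { x₃, x₆ }
  { x₂, x₃, x₅, x₆ }  = { x₂, x₅ } ∪ { x₃, x₆ }
  { x₂, x₃, x₄, x₅, x₆ }  = { x₂, x₄, x₅, x₆ } ∪ { x₂, x₃, x₄ }
  (now 14)
Iteration 2: +14 →
  { x₁ }  = { x₂, x₃, x₄, x₅, x₆ }ᶜ
  { x₁, x₄ }  = { x₂, x₃, x₅, x₆ }ᶜ
  { x₁, x₅ }  = { x₂, x₃, x₄, x₆ }ᶜ
  { x₁, x₆ }  = { x₂, x₃, x₄, x₅ }ᶜ
  { x₁, x₃, x₆ }  = { x₁, x₃ } ∪ { x₃, x₆ }
  { x₁, x₂, x₃, x₄ }  = { x₂, x₃, x₄ } ∪ { x₁, x₃ }
  { x₁, x₂, x₃, x₅ }  = { x₂, x₅ } ∪ { x₁, x₃ }
  { x₁, x₂, x₅, x₆ }  = { x₂, x₅ } ∪ { x₁, x₅, x₆ }
  { x₁, x₃, x₅, x₆ }  = { x₁, x₅, x₆ } ∪ { x₁, x₃ }
  { x₁, x₂, x₃, x₄, x₅ }  = { x₂, x₃, x₄ } ∪ { x₁, x₂, x₄, x₅ }
  { x₁, x₂, x₃, x₄, x₆ }  = { x₂, x₃, x₄ } ∪ { x₁, x₃, x₄, x₆ }
  { x₁, x₂, x₃, x₅, x₆ }  = { x₁, x₅, x₆ } ∪ { x₂, x₃, x₅, x₆ }
  { x₁, x₂, x₄, x₅, x₆ }  = { x₁, x₂, x₄, x₅ } ∪ { x₂, x₄, x₅, x₆ }
  { x₁, x₃, x₄, x₅, x₆ }  = { x₁, x₅, x₆ } ∪ { x₁, x₃, x₄, x₆ }
  (now 28)
Iteration 3: 16 new —
  { x₂ }  = { x₁, x₃, x₄, x₅, x₆ }ᶜ
  { x₃ }  = { x₁, x₂, x₄, x₅, x₆ }ᶜ
  { x₄ }  = { x₁, x₂, x₃, x₅, x₆ }ᶜ
  { x₅ }  = { x₁, x₂, x₃, x₄, x₆ }ᶜ
  { x₆ }  = { x₁, x₂, x₃, x₄, x₅ }ᶜ
  { x₂, x₄ }  = { x₁, x₃, x₅, x₆ }ᶜ
  { x₃, x₄ }  = { x₁, x₂, x₅, x₆ }ᶜ
  { x₄, x₆ }  = { x₁, x₂, x₃, x₅ }ᶜ
  { x₅, x₆ }  = { x₁, x₂, x₃, x₄ }ᶜ
  { x₁, x₂, x₅ }  = { x₂, x₅ } ∪ { x₁, x₅ }
  { x₁, x₃, x₄ }  = { x₁, x₄ } ∪ { x₁, x₃ }
  { x₁, x₃, x₅ }  = { x₁, x₃ } ∪ { x₁, x₅ }
  { x₁, x₄, x₅ }  = { x₁, x₄ } ∪ { x₁, x₅ }
  { x₁, x₄, x₆ }  = { x₁, x₆ } ∪ { x₁, x₄ }
  { x₂, x₄, x₅ }  = { x₁, x₃, x₆ }ᶜ
  { x₁, x₄, x₅, x₆ }  = { x₁, x₄ } ∪ { x₁, x₅, x₆ }
  (now 44)
Iteration 4: +20 →
  { x₁, x₂ }  = { x₂ } ∪ { x₁ }
  { x₂, x₃ }  = { x₁, x₄, x₅, x₆ }ᶜ
  { x₂, x₆ }  = { x₂ } ∪ { x₆ }
  { x₃, x₅ }  = { x₃ } ∪ { x₅ }
  { x₄, x₅ }  = { x₄ } ∪ { x₅ }
  { x₁, x₂, x₃ }  = { x₂ } ∪ { x₁, x₃ }
  { x₁, x₂, x₄ }  = { x₂ } ∪ { x₁, x₄ }
  { x₁, x₂, x₆ }  = { x₁, x₆ } ∪ { x₂ }
  { x₂, x₃, x₅ }  = { x₁, x₄, x₆ }ᶜ
  { x₂, x₃, x₆ }  = { x₁, x₄, x₅ }ᶜ
  { x₂, x₄, x₆ }  = { x₁, x₃, x₅ }ᶜ
  { x₂, x₅, x₆ }  = { x₁, x₃, x₄ }ᶜ
  { x₃, x₄, x₅ }  = { x₃, x₄ } ∪ { x₅ }
  { x₃, x₄, x₆ }  = { x₁, x₂, x₅ }ᶜ
  { x₃, x₅, x₆ }  = { x₃ } ∪ { x₅, x₆ }
  { x₄, x₅, x₆ }  = { x₄ } ∪ { x₅, x₆ }
  { x₁, x₂, x₃, x₆ }  = { x₁, x₃, x₆ } ∪ { x₂ }
  { x₁, x₂, x₄, x₆ }  = { x₁, x₆ } ∪ { x₂, x₄ }
  { x₁, x₃, x₄, x₅ }  = { x₃, x₄ } ∪ { x₁, x₃, x₅ }
  { x₃, x₄, x₅, x₆ }  = { x₃, x₄ } ∪ { x₅, x₆ }
  (now 64)
Iteration 5: no new sets; the family is a σ-algebra.

|σ(ℰ)| = 64.  σ(ℰ) = { ∅, { x₁ }, { x₂ }, { x₃ }, { x₄ }, { x₅ }, { x₆ }, { x₁, x₂ }, { x₁, x₃ }, { x₁, x₄ }, { x₁, x₅ }, { x₁, x₆ }, { x₂, x₃ }, { x₂, x₄ }, { x₂, x₅ }, { x₂, x₆ }, { x₃, x₄ }, { x₃, x₅ }, { x₃, x₆ }, { x₄, x₅ }, { x₄, x₆ }, { x₅, x₆ }, { x₁, x₂, x₃ }, { x₁, x₂, x₄ }, { x₁, x₂, x₅ }, { x₁, x₂, x₆ }, { x₁, x₃, x₄ }, { x₁, x₃, x₅ }, { x₁, x₃, x₆ }, { x₁, x₄, x₅ }, { x₁, x₄, x₆ }, { x₁, x₅, x₆ }, { x₂, x₃, x₄ }, { x₂, x₃, x₅ }, { x₂, x₃, x₆ }, { x₂, x₄, x₅ }, { x₂, x₄, x₆ }, { x₂, x₅, x₆ }, { x₃, x₄, x₅ }, { x₃, x₄, x₆ }, { x₃, x₅, x₆ }, { x₄, x₅, x₆ }, { x₁, x₂, x₃, x₄ }, { x₁, x₂, x₃, x₅ }, { x₁, x₂, x₃, x₆ }, { x₁, x₂, x₄, x₅ }, { x₁, x₂, x₄, x₆ }, { x₁, x₂, x₅, x₆ }, { x₁, x₃, x₄, x₅ }, { x₁, x₃, x₄, x₆ }, { x₁, x₃, x₅, x₆ }, { x₁, x₄, x₅, x₆ }, { x₂, x₃, x₄, x₅ }, { x₂, x₃, x₄, x₆ }, { x₂, x₃, x₅, x₆ }, { x₂, x₄, x₅, x₆ }, { x₃, x₄, x₅, x₆ }, { x₁, x₂, x₃, x₄, x₅ }, { x₁, x₂, x₃, x₄, x₆ }, { x₁, x₂, x₃, x₅, x₆ }, { x₁, x₂, x₄, x₅, x₆ }, { x₁, x₃, x₄, x₅, x₆ }, { x₂, x₃, x₄, x₅, x₆ }, X }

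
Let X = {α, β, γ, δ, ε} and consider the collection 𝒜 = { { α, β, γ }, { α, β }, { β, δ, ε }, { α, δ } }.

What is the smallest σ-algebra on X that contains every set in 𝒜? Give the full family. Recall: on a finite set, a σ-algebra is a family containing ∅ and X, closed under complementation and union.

Initial family (6 sets): { {  }, { α, β }, { α, δ }, { α, β, γ }, { β, δ, ε }, X }.
Round 1. New:
  { α, γ }  = X∖{ β, δ, ε }
  { δ, ε }  = X∖{ α, β, γ }
  { α, β, δ }  = { α, δ } ∪ { α, β }
  { β, γ, ε }  = X∖{ α, δ }
  { γ, δ, ε }  = X∖{ α, β }
  { α, β, γ, δ }  = { α, β, γ } ∪ { α, δ }
  { α, β, δ, ε }  = { α, δ } ∪ { β, δ, ε }
  — 13 sets.
Round 2 adds 8:
  { γ }  = X∖{ α, β, δ, ε }
  { ε }  = X∖{ α, β, γ, δ }
  { γ, ε }  = X∖{ α, β, δ }
  { α, γ, δ }  = { α, δ } ∪ { α, γ }
  { α, δ, ε }  = { δ, ε } ∪ { α, δ }
  { α, β, γ, ε }  = { α, β, γ } ∪ { β, γ, ε }
  { α, γ, δ, ε }  = { γ, δ, ε } ∪ { α, δ }
  { β, γ, δ, ε }  = { γ, δ, ε } ∪ { β, γ, ε }
  — 21 sets.
Round 3: +7 →
  { α }  = X∖{ β, γ, δ, ε }
  { β }  = X∖{ α, γ, δ, ε }
  { δ }  = X∖{ α, β, γ, ε }
  { β, γ }  = X∖{ α, δ, ε }
  { β, ε }  = X∖{ α, γ, δ }
  { α, β, ε }  = { α, β } ∪ { ε }
  { α, γ, ε }  = { α, γ } ∪ { γ, ε }
  — 28 sets.
Round 4: 4 new —
  { α, ε }  = { ε } ∪ { α }
  { β, δ }  = X∖{ α, γ, ε }
  { γ, δ }  = X∖{ α, β, ε }
  { β, γ, δ }  = { β, γ } ∪ { δ }
  — 32 sets.
Round 5: stable.

Therefore σ(𝒜) = { {  }, { α }, { β }, { γ }, { δ }, { ε }, { α, β }, { α, γ }, { α, δ }, { α, ε }, { β, γ }, { β, δ }, { β, ε }, { γ, δ }, { γ, ε }, { δ, ε }, { α, β, γ }, { α, β, δ }, { α, β, ε }, { α, γ, δ }, { α, γ, ε }, { α, δ, ε }, { β, γ, δ }, { β, γ, ε }, { β, δ, ε }, { γ, δ, ε }, { α, β, γ, δ }, { α, β, γ, ε }, { α, β, δ, ε }, { α, γ, δ, ε }, { β, γ, δ, ε }, X } (|σ(𝒜)| = 32).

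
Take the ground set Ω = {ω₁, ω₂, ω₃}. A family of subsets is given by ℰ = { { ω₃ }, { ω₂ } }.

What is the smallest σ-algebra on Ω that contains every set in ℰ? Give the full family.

Answer: σ(ℰ) = { {  }, { ω₁ }, { ω₂ }, { ω₃ }, { ω₁, ω₂ }, { ω₁, ω₃ }, { ω₂, ω₃ }, Ω }

Trace:
Seed the family with ℰ together with ∅ and Ω: { {  }, { ω₂ }, { ω₃ }, Ω }.
Iteration 1 adds 3:
  { ω₁, ω₂ }  = ᶜ of { ω₃ }
  { ω₁, ω₃ }  = ᶜ of { ω₂ }
  { ω₂, ω₃ }  = { ω₃ } ∪ { ω₂ }
  |family| = 7
Iteration 2 (1 new):
  { ω₁ }  = ᶜ of { ω₂, ω₃ }
  |family| = 8
Iteration 3 adds nothing — fixpoint reached.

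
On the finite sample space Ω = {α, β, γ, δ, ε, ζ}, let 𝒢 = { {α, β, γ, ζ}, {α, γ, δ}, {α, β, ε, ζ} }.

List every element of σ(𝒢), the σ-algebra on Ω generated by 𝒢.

σ(𝒢) = { {}, {α}, {γ}, {δ}, {ε}, {α, γ}, {α, δ}, {α, ε}, {β, ζ}, {γ, δ}, {γ, ε}, {δ, ε}, {α, β, ζ}, {α, γ, δ}, {α, γ, ε}, {α, δ, ε}, {β, γ, ζ}, {β, δ, ζ}, {β, ε, ζ}, {γ, δ, ε}, {α, β, γ, ζ}, {α, β, δ, ζ}, {α, β, ε, ζ}, {α, γ, δ, ε}, {β, γ, δ, ζ}, {β, γ, ε, ζ}, {β, δ, ε, ζ}, {α, β, γ, δ, ζ}, {α, β, γ, ε, ζ}, {α, β, δ, ε, ζ}, {β, γ, δ, ε, ζ}, Ω }

Check:
Begin from { {}, {α, γ, δ}, {α, β, γ, ζ}, {α, β, ε, ζ}, Ω } (that is, 𝒢 plus ∅ and Ω).
Iteration 1: 5 new —
  {γ, δ}  = complement {α, β, ε, ζ}
  {δ, ε}  = complement {α, β, γ, ζ}
  {β, ε, ζ}  = complement {α, γ, δ}
  {α, β, γ, δ, ζ}  = {α, γ, δ} ∪ {α, β, γ, ζ}
  {α, β, γ, ε, ζ}  = {α, β, γ, ζ} ∪ {α, β, ε, ζ}
  (now 10)
Iteration 2 (7 new):
  {δ}  = complement {α, β, γ, ε, ζ}
  {ε}  = complement {α, β, γ, δ, ζ}
  {γ, δ, ε}  = {γ, δ} ∪ {δ, ε}
  {α, γ, δ, ε}  = {δ, ε} ∪ {α, γ, δ}
  {β, δ, ε, ζ}  = {β, ε, ζ} ∪ {δ, ε}
  {α, β, δ, ε, ζ}  = {δ, ε} ∪ {α, β, ε, ζ}
  {β, γ, δ, ε, ζ}  = {γ, δ} ∪ {β, ε, ζ}
  (now 17)
Iteration 3: +5 →
  {α}  = complement {β, γ, δ, ε, ζ}
  {γ}  = complement {α, β, δ, ε, ζ}
  {α, γ}  = complement {β, δ, ε, ζ}
  {β, ζ}  = complement {α, γ, δ, ε}
  {α, β, ζ}  = complement {γ, δ, ε}
  (now 22)
Iteration 4 (10 new):
  {α, δ}  = {α} ∪ {δ}
  {α, ε}  = {α} ∪ {ε}
  {γ, ε}  = {ε} ∪ {γ}
  {α, γ, ε}  = {ε} ∪ {α, γ}
  {α, δ, ε}  = {α} ∪ {δ, ε}
  {β, γ, ζ}  = {β, ζ} ∪ {γ}
  {β, δ, ζ}  = {β, ζ} ∪ {δ}
  {α, β, δ, ζ}  = {δ} ∪ {α, β, ζ}
  {β, γ, δ, ζ}  = {γ, δ} ∪ {β, ζ}
  {β, γ, ε, ζ}  = {β, ε, ζ} ∪ {γ}
  (now 32)
Iteration 5: stable.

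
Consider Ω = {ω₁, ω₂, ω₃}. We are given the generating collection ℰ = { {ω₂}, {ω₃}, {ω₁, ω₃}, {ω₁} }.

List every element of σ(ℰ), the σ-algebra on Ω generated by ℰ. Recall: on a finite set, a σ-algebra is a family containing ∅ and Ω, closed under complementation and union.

σ(ℰ) = { {}, {ω₁}, {ω₂}, {ω₃}, {ω₁, ω₂}, {ω₁, ω₃}, {ω₂, ω₃}, Ω }

Working:
Take S₀ = ℰ ∪ {∅, Ω} = { {}, {ω₁}, {ω₂}, {ω₃}, {ω₁, ω₃}, Ω }.
Iteration 1: +2 →
  {ω₁, ω₂}  = complement {ω₃}
  {ω₂, ω₃}  = complement {ω₁}
  [8 total]
Iteration 2 adds nothing — fixpoint reached.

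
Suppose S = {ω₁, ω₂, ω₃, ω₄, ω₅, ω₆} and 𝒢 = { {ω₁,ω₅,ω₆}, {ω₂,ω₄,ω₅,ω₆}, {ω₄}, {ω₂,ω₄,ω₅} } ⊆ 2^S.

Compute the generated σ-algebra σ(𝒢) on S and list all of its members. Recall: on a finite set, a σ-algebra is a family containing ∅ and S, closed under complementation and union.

σ(𝒢) = { {}, {ω₁}, {ω₂}, {ω₃}, {ω₄}, {ω₅}, {ω₆}, {ω₁,ω₂}, {ω₁,ω₃}, {ω₁,ω₄}, {ω₁,ω₅}, {ω₁,ω₆}, {ω₂,ω₃}, {ω₂,ω₄}, {ω₂,ω₅}, {ω₂,ω₆}, {ω₃,ω₄}, {ω₃,ω₅}, {ω₃,ω₆}, {ω₄,ω₅}, {ω₄,ω₆}, {ω₅,ω₆}, {ω₁,ω₂,ω₃}, {ω₁,ω₂,ω₄}, {ω₁,ω₂,ω₅}, {ω₁,ω₂,ω₆}, {ω₁,ω₃,ω₄}, {ω₁,ω₃,ω₅}, {ω₁,ω₃,ω₆}, {ω₁,ω₄,ω₅}, {ω₁,ω₄,ω₆}, {ω₁,ω₅,ω₆}, {ω₂,ω₃,ω₄}, {ω₂,ω₃,ω₅}, {ω₂,ω₃,ω₆}, {ω₂,ω₄,ω₅}, {ω₂,ω₄,ω₆}, {ω₂,ω₅,ω₆}, {ω₃,ω₄,ω₅}, {ω₃,ω₄,ω₆}, {ω₃,ω₅,ω₆}, {ω₄,ω₅,ω₆}, {ω₁,ω₂,ω₃,ω₄}, {ω₁,ω₂,ω₃,ω₅}, {ω₁,ω₂,ω₃,ω₆}, {ω₁,ω₂,ω₄,ω₅}, {ω₁,ω₂,ω₄,ω₆}, {ω₁,ω₂,ω₅,ω₆}, {ω₁,ω₃,ω₄,ω₅}, {ω₁,ω₃,ω₄,ω₆}, {ω₁,ω₃,ω₅,ω₆}, {ω₁,ω₄,ω₅,ω₆}, {ω₂,ω₃,ω₄,ω₅}, {ω₂,ω₃,ω₄,ω₆}, {ω₂,ω₃,ω₅,ω₆}, {ω₂,ω₄,ω₅,ω₆}, {ω₃,ω₄,ω₅,ω₆}, {ω₁,ω₂,ω₃,ω₄,ω₅}, {ω₁,ω₂,ω₃,ω₄,ω₆}, {ω₁,ω₂,ω₃,ω₅,ω₆}, {ω₁,ω₂,ω₄,ω₅,ω₆}, {ω₁,ω₃,ω₄,ω₅,ω₆}, {ω₂,ω₃,ω₄,ω₅,ω₆}, S }

Working:
Initial family (6 sets): { {}, {ω₄}, {ω₁,ω₅,ω₆}, {ω₂,ω₄,ω₅}, {ω₂,ω₄,ω₅,ω₆}, S }.
Pass 1 adds 6:
  {ω₁,ω₃}  = {ω₂,ω₄,ω₅,ω₆}ᶜ
  {ω₁,ω₃,ω₆}  = {ω₂,ω₄,ω₅}ᶜ
  {ω₂,ω₃,ω₄}  = {ω₁,ω₅,ω₆}ᶜ
  {ω₁,ω₄,ω₅,ω₆}  = {ω₁,ω₅,ω₆} ∪ {ω₄}
  {ω₁,ω₂,ω₃,ω₅,ω₆}  = {ω₄}ᶜ
  {ω₁,ω₂,ω₄,ω₅,ω₆}  = {ω₂,ω₄,ω₅,ω₆} ∪ {ω₁,ω₅,ω₆}
  (now 12)
Pass 2 adds 11:
  {ω₃}  = {ω₁,ω₂,ω₄,ω₅,ω₆}ᶜ
  {ω₂,ω₃}  = {ω₁,ω₄,ω₅,ω₆}ᶜ
  {ω₁,ω₃,ω₄}  = {ω₁,ω₃} ∪ {ω₄}
  {ω₁,ω₂,ω₃,ω₄}  = {ω₂,ω₃,ω₄} ∪ {ω₁,ω₃}
  {ω₁,ω₃,ω₄,ω₆}  = {ω₁,ω₃,ω₆} ∪ {ω₄}
  {ω₁,ω₃,ω₅,ω₆}  = {ω₁,ω₃,ω₆} ∪ {ω₁,ω₅,ω₆}
  {ω₂,ω₃,ω₄,ω₅}  = {ω₂,ω₃,ω₄} ∪ {ω₂,ω₄,ω₅}
  {ω₁,ω₂,ω₃,ω₄,ω₅}  = {ω₁,ω₃} ∪ {ω₂,ω₄,ω₅}
  {ω₁,ω₂,ω₃,ω₄,ω₆}  = {ω₂,ω₃,ω₄} ∪ {ω₁,ω₃,ω₆}
  {ω₁,ω₃,ω₄,ω₅,ω₆}  = {ω₁,ω₃,ω₆} ∪ {ω₁,ω₄,ω₅,ω₆}
  {ω₂,ω₃,ω₄,ω₅,ω₆}  = {ω₂,ω₃,ω₄} ∪ {ω₂,ω₄,ω₅,ω₆}
  (now 23)
Pass 3 (12 new):
  {ω₁}  = {ω₂,ω₃,ω₄,ω₅,ω₆}ᶜ
  {ω₂}  = {ω₁,ω₃,ω₄,ω₅,ω₆}ᶜ
  {ω₅}  = {ω₁,ω₂,ω₃,ω₄,ω₆}ᶜ
  {ω₆}  = {ω₁,ω₂,ω₃,ω₄,ω₅}ᶜ
  {ω₁,ω₆}  = {ω₂,ω₃,ω₄,ω₅}ᶜ
  {ω₂,ω₄}  = {ω₁,ω₃,ω₅,ω₆}ᶜ
  {ω₂,ω₅}  = {ω₁,ω₃,ω₄,ω₆}ᶜ
  {ω₃,ω₄}  = {ω₃} ∪ {ω₄}
  {ω₅,ω₆}  = {ω₁,ω₂,ω₃,ω₄}ᶜ
  {ω₁,ω₂,ω₃}  = {ω₁,ω₃} ∪ {ω₂,ω₃}
  {ω₂,ω₅,ω₆}  = {ω₁,ω₃,ω₄}ᶜ
  {ω₁,ω₂,ω₃,ω₆}  = {ω₁,ω₃,ω₆} ∪ {ω₂,ω₃}
  (now 35)
Pass 4 adds 28:
  {ω₁,ω₂}  = {ω₁} ∪ {ω₂}
  {ω₁,ω₄}  = {ω₁} ∪ {ω₄}
  {ω₁,ω₅}  = {ω₁} ∪ {ω₅}
  {ω₂,ω₆}  = {ω₂} ∪ {ω₆}
  {ω₃,ω₅}  = {ω₅} ∪ {ω₃}
  {ω₃,ω₆}  = {ω₆} ∪ {ω₃}
  {ω₄,ω₅}  = {ω₁,ω₂,ω₃,ω₆}ᶜ
  {ω₄,ω₆}  = {ω₆} ∪ {ω₄}
  {ω₁,ω₂,ω₄}  = {ω₁} ∪ {ω₂,ω₄}
  {ω₁,ω₂,ω₅}  = {ω₂,ω₅} ∪ {ω₁}
  {ω₁,ω₂,ω₆}  = {ω₁,ω₆} ∪ {ω₂}
  {ω₁,ω₃,ω₅}  = {ω₅} ∪ {ω₁,ω₃}
  {ω₁,ω₄,ω₆}  = {ω₁,ω₆} ∪ {ω₄}
  {ω₂,ω₃,ω₅}  = {ω₂,ω₅} ∪ {ω₃}
  {ω₂,ω₃,ω₆}  = {ω₆} ∪ {ω₂,ω₃}
  {ω₂,ω₄,ω₆}  = {ω₆} ∪ {ω₂,ω₄}
  {ω₃,ω₄,ω₅}  = {ω₃,ω₄} ∪ {ω₅}
  {ω₃,ω₄,ω₆}  = {ω₃,ω₄} ∪ {ω₆}
  {ω₃,ω₅,ω₆}  = {ω₅,ω₆} ∪ {ω₃}
  {ω₄,ω₅,ω₆}  = {ω₁,ω₂,ω₃}ᶜ
  {ω₁,ω₂,ω₃,ω₅}  = {ω₂,ω₅} ∪ {ω₁,ω₂,ω₃}
  {ω₁,ω₂,ω₄,ω₅}  = {ω₁} ∪ {ω₂,ω₄,ω₅}
  {ω₁,ω₂,ω₄,ω₆}  = {ω₁,ω₆} ∪ {ω₂,ω₄}
  {ω₁,ω₂,ω₅,ω₆}  = {ω₃,ω₄}ᶜ
  {ω₁,ω₃,ω₄,ω₅}  = {ω₅} ∪ {ω₁,ω₃,ω₄}
  {ω₂,ω₃,ω₄,ω₆}  = {ω₆} ∪ {ω₂,ω₃,ω₄}
  {ω₂,ω₃,ω₅,ω₆}  = {ω₅,ω₆} ∪ {ω₂,ω₃}
  {ω₃,ω₄,ω₅,ω₆}  = {ω₃,ω₄} ∪ {ω₅,ω₆}
  (now 63)
Pass 5. New:
  {ω₁,ω₄,ω₅}  = {ω₂,ω₃,ω₆}ᶜ
  (now 64)
Pass 6: stable.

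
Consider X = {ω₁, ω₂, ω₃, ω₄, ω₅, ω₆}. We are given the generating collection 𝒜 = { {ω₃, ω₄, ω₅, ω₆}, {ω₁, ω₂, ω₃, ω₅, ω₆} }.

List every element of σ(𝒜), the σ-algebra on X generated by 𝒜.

|σ(𝒜)| = 8.  σ(𝒜) = { {}, {ω₄}, {ω₁, ω₂}, {ω₁, ω₂, ω₄}, {ω₃, ω₅, ω₆}, {ω₃, ω₄, ω₅, ω₆}, {ω₁, ω₂, ω₃, ω₅, ω₆}, X }

Trace:
Begin from { {}, {ω₃, ω₄, ω₅, ω₆}, {ω₁, ω₂, ω₃, ω₅, ω₆}, X } (that is, 𝒜 plus ∅ and X).
Iteration 1 (2 new):
  {ω₄}  = {ω₁, ω₂, ω₃, ω₅, ω₆}ᶜ
  {ω₁, ω₂}  = {ω₃, ω₄, ω₅, ω₆}ᶜ
  |family| = 6
Iteration 2 adds 1:
  {ω₁, ω₂, ω₄}  = {ω₁, ω₂} ∪ {ω₄}
  |family| = 7
Iteration 3: 1 new —
  {ω₃, ω₅, ω₆}  = {ω₁, ω₂, ω₄}ᶜ
  |family| = 8
Iteration 4: closed — nothing new.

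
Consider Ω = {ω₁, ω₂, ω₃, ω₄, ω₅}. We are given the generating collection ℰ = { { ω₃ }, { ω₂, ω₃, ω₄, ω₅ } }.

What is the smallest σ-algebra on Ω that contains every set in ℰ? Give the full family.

Begin from { {  }, { ω₃ }, { ω₂, ω₃, ω₄, ω₅ }, Ω } (that is, ℰ plus ∅ and Ω).
Pass 1: +2 →
  { ω₁ }  = Ω∖{ ω₂, ω₃, ω₄, ω₅ }
  { ω₁, ω₂, ω₄, ω₅ }  = Ω∖{ ω₃ }
  — 6 sets.
Pass 2: +1 →
  { ω₁, ω₃ }  = { ω₃ } ∪ { ω₁ }
  — 7 sets.
Pass 3: 1 new —
  { ω₂, ω₄, ω₅ }  = Ω∖{ ω₁, ω₃ }
  — 8 sets.
Pass 4: closed — nothing new.

σ(ℰ) = { {  }, { ω₁ }, { ω₃ }, { ω₁, ω₃ }, { ω₂, ω₄, ω₅ }, { ω₁, ω₂, ω₄, ω₅ }, { ω₂, ω₃, ω₄, ω₅ }, Ω }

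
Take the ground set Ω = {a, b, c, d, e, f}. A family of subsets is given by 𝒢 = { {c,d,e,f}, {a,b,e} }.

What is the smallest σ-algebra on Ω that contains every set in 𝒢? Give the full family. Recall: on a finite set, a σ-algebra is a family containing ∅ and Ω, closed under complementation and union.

Answer: σ(𝒢) = { {}, {e}, {a,b}, {a,b,e}, {c,d,f}, {c,d,e,f}, {a,b,c,d,f}, Ω }

Working:
Start: 𝒢 ∪ {∅, Ω} = { {}, {a,b,e}, {c,d,e,f}, Ω }.
Pass 1: +2 →
  {a,b}  = Ω∖{c,d,e,f}
  {c,d,f}  = Ω∖{a,b,e}
  (now 6)
Pass 2 adds 1:
  {a,b,c,d,f}  = {a,b} ∪ {c,d,f}
  (now 7)
Pass 3 adds 1:
  {e}  = Ω∖{a,b,c,d,f}
  (now 8)
Pass 4: already closed under ᶜ and ∪.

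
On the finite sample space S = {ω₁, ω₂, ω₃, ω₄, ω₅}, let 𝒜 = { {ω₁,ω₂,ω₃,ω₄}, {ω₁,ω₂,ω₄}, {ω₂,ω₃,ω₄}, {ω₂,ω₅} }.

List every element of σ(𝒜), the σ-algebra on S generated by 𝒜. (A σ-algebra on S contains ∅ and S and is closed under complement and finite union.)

σ(𝒜) = { ∅, {ω₁}, {ω₂}, {ω₃}, {ω₄}, {ω₅}, {ω₁,ω₂}, {ω₁,ω₃}, {ω₁,ω₄}, {ω₁,ω₅}, {ω₂,ω₃}, {ω₂,ω₄}, {ω₂,ω₅}, {ω₃,ω₄}, {ω₃,ω₅}, {ω₄,ω₅}, {ω₁,ω₂,ω₃}, {ω₁,ω₂,ω₄}, {ω₁,ω₂,ω₅}, {ω₁,ω₃,ω₄}, {ω₁,ω₃,ω₅}, {ω₁,ω₄,ω₅}, {ω₂,ω₃,ω₄}, {ω₂,ω₃,ω₅}, {ω₂,ω₄,ω₅}, {ω₃,ω₄,ω₅}, {ω₁,ω₂,ω₃,ω₄}, {ω₁,ω₂,ω₃,ω₅}, {ω₁,ω₂,ω₄,ω₅}, {ω₁,ω₃,ω₄,ω₅}, {ω₂,ω₃,ω₄,ω₅}, S }

Working:
Begin from { ∅, {ω₂,ω₅}, {ω₁,ω₂,ω₄}, {ω₂,ω₃,ω₄}, {ω₁,ω₂,ω₃,ω₄}, S } (that is, 𝒜 plus ∅ and S).
Round 1: +6 →
  {ω₅}  = complement {ω₁,ω₂,ω₃,ω₄}
  {ω₁,ω₅}  = complement {ω₂,ω₃,ω₄}
  {ω₃,ω₅}  = complement {ω₁,ω₂,ω₄}
  {ω₁,ω₃,ω₄}  = complement {ω₂,ω₅}
  {ω₁,ω₂,ω₄,ω₅}  = {ω₂,ω₅} ∪ {ω₁,ω₂,ω₄}
  {ω₂,ω₃,ω₄,ω₅}  = {ω₂,ω₅} ∪ {ω₂,ω₃,ω₄}
  — 12 sets.
Round 2: +6 →
  {ω₁}  = complement {ω₂,ω₃,ω₄,ω₅}
  {ω₃}  = complement {ω₁,ω₂,ω₄,ω₅}
  {ω₁,ω₂,ω₅}  = {ω₂,ω₅} ∪ {ω₁,ω₅}
  {ω₁,ω₃,ω₅}  = {ω₁,ω₅} ∪ {ω₃,ω₅}
  {ω₂,ω₃,ω₅}  = {ω₂,ω₅} ∪ {ω₃,ω₅}
  {ω₁,ω₃,ω₄,ω₅}  = {ω₅} ∪ {ω₁,ω₃,ω₄}
  — 18 sets.
Round 3: +6 →
  {ω₂}  = complement {ω₁,ω₃,ω₄,ω₅}
  {ω₁,ω₃}  = {ω₃} ∪ {ω₁}
  {ω₁,ω₄}  = complement {ω₂,ω₃,ω₅}
  {ω₂,ω₄}  = complement {ω₁,ω₃,ω₅}
  {ω₃,ω₄}  = complement {ω₁,ω₂,ω₅}
  {ω₁,ω₂,ω₃,ω₅}  = {ω₃} ∪ {ω₁,ω₂,ω₅}
  — 24 sets.
Round 4: +7 →
  {ω₄}  = complement {ω₁,ω₂,ω₃,ω₅}
  {ω₁,ω₂}  = {ω₂} ∪ {ω₁}
  {ω₂,ω₃}  = {ω₂} ∪ {ω₃}
  {ω₁,ω₂,ω₃}  = {ω₂} ∪ {ω₁,ω₃}
  {ω₁,ω₄,ω₅}  = {ω₅} ∪ {ω₁,ω₄}
  {ω₂,ω₄,ω₅}  = complement {ω₁,ω₃}
  {ω₃,ω₄,ω₅}  = {ω₃,ω₄} ∪ {ω₅}
  — 31 sets.
Round 5 (1 new):
  {ω₄,ω₅}  = complement {ω₁,ω₂,ω₃}
  — 32 sets.
Round 6: no new sets; the family is a σ-algebra.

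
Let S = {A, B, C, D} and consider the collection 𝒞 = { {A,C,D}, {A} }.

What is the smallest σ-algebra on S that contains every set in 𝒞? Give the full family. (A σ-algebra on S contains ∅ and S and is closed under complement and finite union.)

Begin from { ∅, {A}, {A,C,D}, S } (that is, 𝒞 plus ∅ and S).
Step 1 adds 2:
  {B}  = S∖{A,C,D}
  {B,C,D}  = S∖{A}
Step 2 (1 new):
  {A,B}  = {B} ∪ {A}
Step 3: +1 →
  {C,D}  = S∖{A,B}
Step 4 adds nothing — fixpoint reached.

σ(𝒞) = { ∅, {A}, {B}, {A,B}, {C,D}, {A,C,D}, {B,C,D}, S }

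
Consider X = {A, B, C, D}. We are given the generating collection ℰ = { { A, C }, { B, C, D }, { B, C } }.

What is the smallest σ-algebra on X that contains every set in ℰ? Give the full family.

σ(ℰ) = { {  }, { A }, { B }, { C }, { D }, { A, B }, { A, C }, { A, D }, { B, C }, { B, D }, { C, D }, { A, B, C }, { A, B, D }, { A, C, D }, { B, C, D }, X }

Derivation:
Seed the family with ℰ together with ∅ and X: { {  }, { A, C }, { B, C }, { B, C, D }, X }.
Iteration 1 adds 4:
  { A }  = { B, C, D }ᶜ
  { A, D }  = { B, C }ᶜ
  { B, D }  = { A, C }ᶜ
  { A, B, C }  = { B, C } ∪ { A, C }
  |family| = 9
Iteration 2: +3 →
  { D }  = { A, B, C }ᶜ
  { A, B, D }  = { A, D } ∪ { B, D }
  { A, C, D }  = { A, D } ∪ { A, C }
  |family| = 12
Iteration 3 adds 2:
  { B }  = { A, C, D }ᶜ
  { C }  = { A, B, D }ᶜ
  |family| = 14
Iteration 4: +2 →
  { A, B }  = { B } ∪ { A }
  { C, D }  = { C } ∪ { D }
  |family| = 16
Iteration 5: already closed under ᶜ and ∪.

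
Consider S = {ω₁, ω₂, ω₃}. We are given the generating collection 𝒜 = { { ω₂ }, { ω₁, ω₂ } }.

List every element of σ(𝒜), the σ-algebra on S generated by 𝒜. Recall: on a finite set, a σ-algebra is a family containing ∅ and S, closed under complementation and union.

Begin from { ∅, { ω₂ }, { ω₁, ω₂ }, S } (that is, 𝒜 plus ∅ and S).
Step 1: 2 new —
  { ω₃ }  = ᶜ of { ω₁, ω₂ }
  { ω₁, ω₃ }  = ᶜ of { ω₂ }
Step 2 adds 1:
  { ω₂, ω₃ }  = { ω₃ } ∪ { ω₂ }
Step 3 (1 new):
  { ω₁ }  = ᶜ of { ω₂, ω₃ }
Step 4 adds nothing — fixpoint reached.

σ(𝒜) = { ∅, { ω₁ }, { ω₂ }, { ω₃ }, { ω₁, ω₂ }, { ω₁, ω₃ }, { ω₂, ω₃ }, S }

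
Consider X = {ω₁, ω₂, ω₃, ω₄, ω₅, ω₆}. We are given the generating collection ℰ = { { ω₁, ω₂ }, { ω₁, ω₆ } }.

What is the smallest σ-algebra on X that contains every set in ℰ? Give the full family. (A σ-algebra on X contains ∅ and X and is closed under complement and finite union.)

|σ(ℰ)| = 16.  σ(ℰ) = { ∅, { ω₁ }, { ω₂ }, { ω₆ }, { ω₁, ω₂ }, { ω₁, ω₆ }, { ω₂, ω₆ }, { ω₁, ω₂, ω₆ }, { ω₃, ω₄, ω₅ }, { ω₁, ω₃, ω₄, ω₅ }, { ω₂, ω₃, ω₄, ω₅ }, { ω₃, ω₄, ω₅, ω₆ }, { ω₁, ω₂, ω₃, ω₄, ω₅ }, { ω₁, ω₃, ω₄, ω₅, ω₆ }, { ω₂, ω₃, ω₄, ω₅, ω₆ }, X }

Derivation:
Seed the family with ℰ together with ∅ and X: { ∅, { ω₁, ω₂ }, { ω₁, ω₆ }, X }.
Iteration 1. New:
  { ω₁, ω₂, ω₆ }  = { ω₁, ω₂ } ∪ { ω₁, ω₆ }
  { ω₂, ω₃, ω₄, ω₅ }  = X∖{ ω₁, ω₆ }
  { ω₃, ω₄, ω₅, ω₆ }  = X∖{ ω₁, ω₂ }
  |family| = 7
Iteration 2: 4 new —
  { ω₃, ω₄, ω₅ }  = X∖{ ω₁, ω₂, ω₆ }
  { ω₁, ω₂, ω₃, ω₄, ω₅ }  = { ω₁, ω₂ } ∪ { ω₂, ω₃, ω₄, ω₅ }
  { ω₁, ω₃, ω₄, ω₅, ω₆ }  = { ω₃, ω₄, ω₅, ω₆ } ∪ { ω₁, ω₆ }
  { ω₂, ω₃, ω₄, ω₅, ω₆ }  = { ω₃, ω₄, ω₅, ω₆ } ∪ { ω₂, ω₃, ω₄, ω₅ }
  |family| = 11
Iteration 3 adds 3:
  { ω₁ }  = X∖{ ω₂, ω₃, ω₄, ω₅, ω₆ }
  { ω₂ }  = X∖{ ω₁, ω₃, ω₄, ω₅, ω₆ }
  { ω₆ }  = X∖{ ω₁, ω₂, ω₃, ω₄, ω₅ }
  |family| = 14
Iteration 4: +2 →
  { ω₂, ω₆ }  = { ω₂ } ∪ { ω₆ }
  { ω₁, ω₃, ω₄, ω₅ }  = { ω₃, ω₄, ω₅ } ∪ { ω₁ }
  |family| = 16
Iteration 5: already closed under ᶜ and ∪.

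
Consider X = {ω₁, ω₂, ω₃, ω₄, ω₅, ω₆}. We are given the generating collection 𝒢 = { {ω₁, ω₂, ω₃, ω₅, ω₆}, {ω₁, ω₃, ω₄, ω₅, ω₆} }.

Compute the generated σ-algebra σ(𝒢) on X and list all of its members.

Answer: σ(𝒢) = { {}, {ω₂}, {ω₄}, {ω₂, ω₄}, {ω₁, ω₃, ω₅, ω₆}, {ω₁, ω₂, ω₃, ω₅, ω₆}, {ω₁, ω₃, ω₄, ω₅, ω₆}, X }

Working:
Initial family (4 sets): { {}, {ω₁, ω₂, ω₃, ω₅, ω₆}, {ω₁, ω₃, ω₄, ω₅, ω₆}, X }.
Step 1 adds 2:
  {ω₂}  = {ω₁, ω₃, ω₄, ω₅, ω₆}ᶜ
  {ω₄}  = {ω₁, ω₂, ω₃, ω₅, ω₆}ᶜ
  (now 6)
Step 2: +1 →
  {ω₂, ω₄}  = {ω₄} ∪ {ω₂}
  (now 7)
Step 3. New:
  {ω₁, ω₃, ω₅, ω₆}  = {ω₂, ω₄}ᶜ
  (now 8)
Step 4: already closed under ᶜ and ∪.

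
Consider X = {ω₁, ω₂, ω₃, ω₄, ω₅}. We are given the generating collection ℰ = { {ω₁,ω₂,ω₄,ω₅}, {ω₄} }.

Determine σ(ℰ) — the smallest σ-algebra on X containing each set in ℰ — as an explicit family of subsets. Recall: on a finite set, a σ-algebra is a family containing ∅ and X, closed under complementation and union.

σ(ℰ) (8 sets): { {}, {ω₃}, {ω₄}, {ω₃,ω₄}, {ω₁,ω₂,ω₅}, {ω₁,ω₂,ω₃,ω₅}, {ω₁,ω₂,ω₄,ω₅}, X }

Derivation:
Seed the family with ℰ together with ∅ and X: { {}, {ω₄}, {ω₁,ω₂,ω₄,ω₅}, X }.
Pass 1: +2 →
  {ω₃}  = {ω₁,ω₂,ω₄,ω₅}ᶜ
  {ω₁,ω₂,ω₃,ω₅}  = {ω₄}ᶜ
  [6 total]
Pass 2: 1 new —
  {ω₃,ω₄}  = {ω₃} ∪ {ω₄}
  [7 total]
Pass 3 (1 new):
  {ω₁,ω₂,ω₅}  = {ω₃,ω₄}ᶜ
  [8 total]
Pass 4: already closed under ᶜ and ∪.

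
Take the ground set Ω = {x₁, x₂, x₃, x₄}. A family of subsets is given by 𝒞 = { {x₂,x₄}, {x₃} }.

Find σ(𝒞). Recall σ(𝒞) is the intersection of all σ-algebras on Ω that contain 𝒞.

Initial family (4 sets): { {}, {x₃}, {x₂,x₄}, Ω }.
Pass 1: +3 →
  {x₁,x₃}  = Ω∖{x₂,x₄}
  {x₁,x₂,x₄}  = Ω∖{x₃}
  {x₂,x₃,x₄}  = {x₃} ∪ {x₂,x₄}
  — 7 sets.
Pass 2: +1 →
  {x₁}  = Ω∖{x₂,x₃,x₄}
  — 8 sets.
Pass 3: no new sets; the family is a σ-algebra.

σ(𝒞) = { {}, {x₁}, {x₃}, {x₁,x₃}, {x₂,x₄}, {x₁,x₂,x₄}, {x₂,x₃,x₄}, Ω }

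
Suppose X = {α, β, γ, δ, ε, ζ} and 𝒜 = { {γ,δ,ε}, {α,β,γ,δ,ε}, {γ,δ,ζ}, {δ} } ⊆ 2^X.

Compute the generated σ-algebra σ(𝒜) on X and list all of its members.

Take S₀ = 𝒜 ∪ {∅, X} = { {}, {δ}, {γ,δ,ε}, {γ,δ,ζ}, {α,β,γ,δ,ε}, X }.
Step 1. New:
  {ζ}  = ᶜ of {α,β,γ,δ,ε}
  {α,β,ε}  = ᶜ of {γ,δ,ζ}
  {α,β,ζ}  = ᶜ of {γ,δ,ε}
  {γ,δ,ε,ζ}  = {γ,δ,ε} ∪ {γ,δ,ζ}
  {α,β,γ,ε,ζ}  = ᶜ of {δ}
Step 2 adds 6:
  {α,β}  = ᶜ of {γ,δ,ε,ζ}
  {δ,ζ}  = {ζ} ∪ {δ}
  {α,β,δ,ε}  = {α,β,ε} ∪ {δ}
  {α,β,δ,ζ}  = {δ} ∪ {α,β,ζ}
  {α,β,ε,ζ}  = {ζ} ∪ {α,β,ε}
  {α,β,γ,δ,ζ}  = {γ,δ,ζ} ∪ {α,β,ζ}
Step 3. New:
  {ε}  = ᶜ of {α,β,γ,δ,ζ}
  {γ,δ}  = ᶜ of {α,β,ε,ζ}
  {γ,ε}  = ᶜ of {α,β,δ,ζ}
  {γ,ζ}  = ᶜ of {α,β,δ,ε}
  {α,β,δ}  = {α,β} ∪ {δ}
  {α,β,γ,ε}  = ᶜ of {δ,ζ}
  {α,β,δ,ε,ζ}  = {α,β,ε} ∪ {α,β,δ,ζ}
Step 4: 7 new —
  {γ}  = ᶜ of {α,β,δ,ε,ζ}
  {δ,ε}  = {ε} ∪ {δ}
  {ε,ζ}  = {ζ} ∪ {ε}
  {γ,ε,ζ}  = ᶜ of {α,β,δ}
  {δ,ε,ζ}  = {ε} ∪ {δ,ζ}
  {α,β,γ,δ}  = {γ,δ} ∪ {α,β}
  {α,β,γ,ζ}  = {α,β} ∪ {γ,ζ}
Step 5. New:
  {α,β,γ}  = ᶜ of {δ,ε,ζ}
Step 6: stable.

|σ(𝒜)| = 32.  σ(𝒜) = { {}, {γ}, {δ}, {ε}, {ζ}, {α,β}, {γ,δ}, {γ,ε}, {γ,ζ}, {δ,ε}, {δ,ζ}, {ε,ζ}, {α,β,γ}, {α,β,δ}, {α,β,ε}, {α,β,ζ}, {γ,δ,ε}, {γ,δ,ζ}, {γ,ε,ζ}, {δ,ε,ζ}, {α,β,γ,δ}, {α,β,γ,ε}, {α,β,γ,ζ}, {α,β,δ,ε}, {α,β,δ,ζ}, {α,β,ε,ζ}, {γ,δ,ε,ζ}, {α,β,γ,δ,ε}, {α,β,γ,δ,ζ}, {α,β,γ,ε,ζ}, {α,β,δ,ε,ζ}, X }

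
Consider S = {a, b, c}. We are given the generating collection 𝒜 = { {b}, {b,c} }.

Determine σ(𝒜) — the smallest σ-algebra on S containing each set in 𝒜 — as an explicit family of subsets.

Seed the family with 𝒜 together with ∅ and S: { {}, {b}, {b,c}, S }.
Pass 1. New:
  {a}  = ᶜ of {b,c}
  {a,c}  = ᶜ of {b}
  — 6 sets.
Pass 2: 1 new —
  {a,b}  = {b} ∪ {a}
  — 7 sets.
Pass 3 adds 1:
  {c}  = ᶜ of {a,b}
  — 8 sets.
Pass 4: already closed under ᶜ and ∪.

|σ(𝒜)| = 8.  σ(𝒜) = { {}, {a}, {b}, {c}, {a,b}, {a,c}, {b,c}, S }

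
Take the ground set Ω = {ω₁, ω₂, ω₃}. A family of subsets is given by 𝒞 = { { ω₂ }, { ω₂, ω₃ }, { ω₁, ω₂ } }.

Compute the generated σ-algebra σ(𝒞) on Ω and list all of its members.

Take S₀ = 𝒞 ∪ {∅, Ω} = { {}, { ω₂ }, { ω₁, ω₂ }, { ω₂, ω₃ }, Ω }.
Pass 1: +3 →
  { ω₁ }  = Ω∖{ ω₂, ω₃ }
  { ω₃ }  = Ω∖{ ω₁, ω₂ }
  { ω₁, ω₃ }  = Ω∖{ ω₂ }
  [8 total]
Pass 2 adds nothing — fixpoint reached.

|σ(𝒞)| = 8.  σ(𝒞) = { {}, { ω₁ }, { ω₂ }, { ω₃ }, { ω₁, ω₂ }, { ω₁, ω₃ }, { ω₂, ω₃ }, Ω }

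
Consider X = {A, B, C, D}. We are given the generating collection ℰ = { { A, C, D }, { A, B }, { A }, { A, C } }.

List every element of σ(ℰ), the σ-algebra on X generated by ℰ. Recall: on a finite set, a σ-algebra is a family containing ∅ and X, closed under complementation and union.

Take S₀ = ℰ ∪ {∅, X} = { {  }, { A }, { A, B }, { A, C }, { A, C, D }, X }.
Step 1. New:
  { B }  = ᶜ of { A, C, D }
  { B, D }  = ᶜ of { A, C }
  { C, D }  = ᶜ of { A, B }
  { A, B, C }  = { A, B } ∪ { A, C }
  { B, C, D }  = ᶜ of { A }
  [11 total]
Step 2 adds 2:
  { D }  = ᶜ of { A, B, C }
  { A, B, D }  = { A, B } ∪ { B, D }
  [13 total]
Step 3 adds 2:
  { C }  = ᶜ of { A, B, D }
  { A, D }  = { D } ∪ { A }
  [15 total]
Step 4: +1 →
  { B, C }  = ᶜ of { A, D }
  [16 total]
Step 5: stable.

Hence σ(ℰ) has 16 members: { {  }, { A }, { B }, { C }, { D }, { A, B }, { A, C }, { A, D }, { B, C }, { B, D }, { C, D }, { A, B, C }, { A, B, D }, { A, C, D }, { B, C, D }, X }.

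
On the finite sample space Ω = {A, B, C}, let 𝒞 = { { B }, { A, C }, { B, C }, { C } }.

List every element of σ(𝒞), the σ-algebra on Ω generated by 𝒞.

σ(𝒞) = { ∅, { A }, { B }, { C }, { A, B }, { A, C }, { B, C }, Ω }

Derivation:
Take S₀ = 𝒞 ∪ {∅, Ω} = { ∅, { B }, { C }, { A, C }, { B, C }, Ω }.
Pass 1 adds 2:
  { A }  = ᶜ of { B, C }
  { A, B }  = ᶜ of { C }
  (now 8)
Pass 2: already closed under ᶜ and ∪.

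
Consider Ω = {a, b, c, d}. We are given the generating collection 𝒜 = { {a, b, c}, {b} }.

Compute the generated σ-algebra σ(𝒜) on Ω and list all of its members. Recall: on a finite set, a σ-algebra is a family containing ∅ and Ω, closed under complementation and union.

|σ(𝒜)| = 8.  σ(𝒜) = { ∅, {b}, {d}, {a, c}, {b, d}, {a, b, c}, {a, c, d}, Ω }

Working:
Take S₀ = 𝒜 ∪ {∅, Ω} = { ∅, {b}, {a, b, c}, Ω }.
Iteration 1: +2 →
  {d}  = {a, b, c}ᶜ
  {a, c, d}  = {b}ᶜ
Iteration 2 adds 1:
  {b, d}  = {d} ∪ {b}
Iteration 3: 1 new —
  {a, c}  = {b, d}ᶜ
Iteration 4: stable.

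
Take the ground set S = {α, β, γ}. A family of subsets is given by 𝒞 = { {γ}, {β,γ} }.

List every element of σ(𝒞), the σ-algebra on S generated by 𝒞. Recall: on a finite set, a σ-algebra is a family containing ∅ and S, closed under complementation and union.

Start: 𝒞 ∪ {∅, S} = { {}, {γ}, {β,γ}, S }.
Iteration 1: 2 new —
  {α}  = {β,γ}ᶜ
  {α,β}  = {γ}ᶜ
  [6 total]
Iteration 2 adds 1:
  {α,γ}  = {γ} ∪ {α}
  [7 total]
Iteration 3 adds 1:
  {β}  = {α,γ}ᶜ
  [8 total]
After Iteration 4 the family is unchanged; done.

σ(𝒞) = { {}, {α}, {β}, {γ}, {α,β}, {α,γ}, {β,γ}, S }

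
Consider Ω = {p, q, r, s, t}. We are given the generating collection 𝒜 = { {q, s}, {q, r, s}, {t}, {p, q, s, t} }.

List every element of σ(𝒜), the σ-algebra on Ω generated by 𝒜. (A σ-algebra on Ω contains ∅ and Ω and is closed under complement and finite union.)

Start: 𝒜 ∪ {∅, Ω} = { {}, {t}, {q, s}, {q, r, s}, {p, q, s, t}, Ω }.
Pass 1: +6 →
  {r}  = ᶜ of {p, q, s, t}
  {p, t}  = ᶜ of {q, r, s}
  {p, r, t}  = ᶜ of {q, s}
  {q, s, t}  = {q, s} ∪ {t}
  {p, q, r, s}  = ᶜ of {t}
  {q, r, s, t}  = {q, r, s} ∪ {t}
Pass 2: 3 new —
  {p}  = ᶜ of {q, r, s, t}
  {p, r}  = ᶜ of {q, s, t}
  {r, t}  = {t} ∪ {r}
Pass 3 (1 new):
  {p, q, s}  = ᶜ of {r, t}
Pass 4 adds nothing — fixpoint reached.

Therefore σ(𝒜) = { {}, {p}, {r}, {t}, {p, r}, {p, t}, {q, s}, {r, t}, {p, q, s}, {p, r, t}, {q, r, s}, {q, s, t}, {p, q, r, s}, {p, q, s, t}, {q, r, s, t}, Ω } (|σ(𝒜)| = 16).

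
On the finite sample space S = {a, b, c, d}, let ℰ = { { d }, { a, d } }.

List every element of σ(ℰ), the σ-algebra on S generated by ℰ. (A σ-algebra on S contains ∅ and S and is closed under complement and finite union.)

Seed the family with ℰ together with ∅ and S: { {  }, { d }, { a, d }, S }.
Round 1. New:
  { b, c }  = S∖{ a, d }
  { a, b, c }  = S∖{ d }
  — 6 sets.
Round 2 adds 1:
  { b, c, d }  = { b, c } ∪ { d }
  — 7 sets.
Round 3 adds 1:
  { a }  = S∖{ b, c, d }
  — 8 sets.
After Round 4 the family is unchanged; done.

Hence σ(ℰ) has 8 members: { {  }, { a }, { d }, { a, d }, { b, c }, { a, b, c }, { b, c, d }, S }.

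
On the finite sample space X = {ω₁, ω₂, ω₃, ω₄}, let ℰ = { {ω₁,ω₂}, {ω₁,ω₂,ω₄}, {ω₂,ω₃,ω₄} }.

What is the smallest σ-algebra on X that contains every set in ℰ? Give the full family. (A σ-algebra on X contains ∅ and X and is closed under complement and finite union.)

|σ(ℰ)| = 16.  σ(ℰ) = { {}, {ω₁}, {ω₂}, {ω₃}, {ω₄}, {ω₁,ω₂}, {ω₁,ω₃}, {ω₁,ω₄}, {ω₂,ω₃}, {ω₂,ω₄}, {ω₃,ω₄}, {ω₁,ω₂,ω₃}, {ω₁,ω₂,ω₄}, {ω₁,ω₃,ω₄}, {ω₂,ω₃,ω₄}, X }

Derivation:
Begin from { {}, {ω₁,ω₂}, {ω₁,ω₂,ω₄}, {ω₂,ω₃,ω₄}, X } (that is, ℰ plus ∅ and X).
Round 1: +3 →
  {ω₁}  = complement {ω₂,ω₃,ω₄}
  {ω₃}  = complement {ω₁,ω₂,ω₄}
  {ω₃,ω₄}  = complement {ω₁,ω₂}
  — 8 sets.
Round 2: +3 →
  {ω₁,ω₃}  = {ω₃} ∪ {ω₁}
  {ω₁,ω₂,ω₃}  = {ω₃} ∪ {ω₁,ω₂}
  {ω₁,ω₃,ω₄}  = {ω₃,ω₄} ∪ {ω₁}
  — 11 sets.
Round 3: 3 new —
  {ω₂}  = complement {ω₁,ω₃,ω₄}
  {ω₄}  = complement {ω₁,ω₂,ω₃}
  {ω₂,ω₄}  = complement {ω₁,ω₃}
  — 14 sets.
Round 4: 2 new —
  {ω₁,ω₄}  = {ω₄} ∪ {ω₁}
  {ω₂,ω₃}  = {ω₃} ∪ {ω₂}
  — 16 sets.
Round 5: stable.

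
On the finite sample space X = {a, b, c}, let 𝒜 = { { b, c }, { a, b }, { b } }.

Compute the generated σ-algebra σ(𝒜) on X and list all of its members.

σ(𝒜) (8 sets): { {}, { a }, { b }, { c }, { a, b }, { a, c }, { b, c }, X }

Derivation:
Start: 𝒜 ∪ {∅, X} = { {}, { b }, { a, b }, { b, c }, X }.
Pass 1: +3 →
  { a }  = complement { b, c }
  { c }  = complement { a, b }
  { a, c }  = complement { b }
  |family| = 8
Pass 2: closed — nothing new.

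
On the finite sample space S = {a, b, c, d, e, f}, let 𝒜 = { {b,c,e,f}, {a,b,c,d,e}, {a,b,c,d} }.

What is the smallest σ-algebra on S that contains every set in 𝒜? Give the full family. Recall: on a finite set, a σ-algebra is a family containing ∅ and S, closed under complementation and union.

Answer: σ(𝒜) = { ∅, {e}, {f}, {a,d}, {b,c}, {e,f}, {a,d,e}, {a,d,f}, {b,c,e}, {b,c,f}, {a,b,c,d}, {a,d,e,f}, {b,c,e,f}, {a,b,c,d,e}, {a,b,c,d,f}, S }

Check:
Start: 𝒜 ∪ {∅, S} = { ∅, {a,b,c,d}, {b,c,e,f}, {a,b,c,d,e}, S }.
Round 1: 3 new —
  {f}  = S∖{a,b,c,d,e}
  {a,d}  = S∖{b,c,e,f}
  {e,f}  = S∖{a,b,c,d}
  — 8 sets.
Round 2. New:
  {a,d,f}  = {a,d} ∪ {f}
  {a,d,e,f}  = {a,d} ∪ {e,f}
  {a,b,c,d,f}  = {a,b,c,d} ∪ {f}
  — 11 sets.
Round 3 (3 new):
  {e}  = S∖{a,b,c,d,f}
  {b,c}  = S∖{a,d,e,f}
  {b,c,e}  = S∖{a,d,f}
  — 14 sets.
Round 4 (2 new):
  {a,d,e}  = {a,d} ∪ {e}
  {b,c,f}  = {b,c} ∪ {f}
  — 16 sets.
After Round 5 the family is unchanged; done.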